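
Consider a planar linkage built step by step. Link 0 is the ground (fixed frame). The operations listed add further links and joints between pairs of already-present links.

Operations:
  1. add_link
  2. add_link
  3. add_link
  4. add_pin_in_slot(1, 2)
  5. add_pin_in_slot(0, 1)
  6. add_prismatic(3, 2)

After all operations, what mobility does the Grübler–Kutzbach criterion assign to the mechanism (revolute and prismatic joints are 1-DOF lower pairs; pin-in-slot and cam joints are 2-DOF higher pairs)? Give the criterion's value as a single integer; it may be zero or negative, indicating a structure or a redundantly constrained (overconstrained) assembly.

(L,J1,J2)=(1,0,0); link0 fixed
link1: (2,0,0)
link2: (3,0,0)
link3: (4,0,0)
PS 1-2 [J2]: (4,0,1)
PS 0-1 [J2]: (4,0,2)
P 3-2 [J1]: (4,1,2)
Grübler: 3·3 − 2·1 − 2 = 5

M = 5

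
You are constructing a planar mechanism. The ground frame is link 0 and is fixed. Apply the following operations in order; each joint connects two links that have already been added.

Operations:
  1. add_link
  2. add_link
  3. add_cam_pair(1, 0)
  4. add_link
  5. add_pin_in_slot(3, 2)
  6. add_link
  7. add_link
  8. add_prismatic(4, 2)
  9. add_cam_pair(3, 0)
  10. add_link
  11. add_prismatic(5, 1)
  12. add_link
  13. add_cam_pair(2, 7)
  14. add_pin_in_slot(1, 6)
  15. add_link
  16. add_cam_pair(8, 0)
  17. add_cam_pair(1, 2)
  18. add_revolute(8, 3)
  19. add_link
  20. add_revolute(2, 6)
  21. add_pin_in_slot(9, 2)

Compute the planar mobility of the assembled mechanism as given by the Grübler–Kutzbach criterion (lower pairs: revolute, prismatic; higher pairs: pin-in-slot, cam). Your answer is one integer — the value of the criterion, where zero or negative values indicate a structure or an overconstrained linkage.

M = 11

[1;0;0] (link 0 is ground)
L+ [2;0;0]
L+ [3;0;0]
C(1,0)∈J2 [3;0;1]
L+ [4;0;1]
PS(3,2)∈J2 [4;0;2]
L+ [5;0;2]
L+ [6;0;2]
P(4,2)∈J1 [6;1;2]
C(3,0)∈J2 [6;1;3]
L+ [7;1;3]
P(5,1)∈J1 [7;2;3]
L+ [8;2;3]
C(2,7)∈J2 [8;2;4]
PS(1,6)∈J2 [8;2;5]
L+ [9;2;5]
C(8,0)∈J2 [9;2;6]
C(1,2)∈J2 [9;2;7]
R(8,3)∈J1 [9;3;7]
L+ [10;3;7]
R(2,6)∈J1 [10;4;7]
PS(9,2)∈J2 [10;4;8]
mobility = 27 − 8 − 8 = 11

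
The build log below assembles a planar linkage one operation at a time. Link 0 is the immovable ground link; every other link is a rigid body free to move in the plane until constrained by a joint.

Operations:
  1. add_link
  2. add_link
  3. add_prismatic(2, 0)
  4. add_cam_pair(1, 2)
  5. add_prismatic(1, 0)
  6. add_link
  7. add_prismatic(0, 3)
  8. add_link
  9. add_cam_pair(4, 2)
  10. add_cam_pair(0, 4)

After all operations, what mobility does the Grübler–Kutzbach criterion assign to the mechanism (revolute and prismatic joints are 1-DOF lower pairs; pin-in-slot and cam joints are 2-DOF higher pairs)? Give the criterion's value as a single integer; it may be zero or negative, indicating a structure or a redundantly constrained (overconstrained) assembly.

ground; <1,0,0>
#1 <2,0,0>
#2 <3,0,0>
P:2↔0 J1 <3,1,0>
C:1↔2 J2 <3,1,1>
P:1↔0 J1 <3,2,1>
#3 <4,2,1>
P:0↔3 J1 <4,3,1>
#4 <5,3,1>
C:4↔2 J2 <5,3,2>
C:0↔4 J2 <5,3,3>
3×4 − 2×3 − 1×3 = 3

M = 3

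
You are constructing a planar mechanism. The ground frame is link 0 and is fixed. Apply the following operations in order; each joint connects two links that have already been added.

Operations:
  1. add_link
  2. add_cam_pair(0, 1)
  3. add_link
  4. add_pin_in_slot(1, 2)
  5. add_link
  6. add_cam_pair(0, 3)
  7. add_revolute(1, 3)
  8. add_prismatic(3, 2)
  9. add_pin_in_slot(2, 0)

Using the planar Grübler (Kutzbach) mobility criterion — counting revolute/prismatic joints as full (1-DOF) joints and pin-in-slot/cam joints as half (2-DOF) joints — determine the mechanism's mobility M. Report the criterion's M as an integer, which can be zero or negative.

M = 1

link 0 = ground. State L|J1|J2 = 1|0|0
+link1  2|0|0
C(0,1) f=2→J2  2|0|1
+link2  3|0|1
PS(1,2) f=2→J2  3|0|2
+link3  4|0|2
C(0,3) f=2→J2  4|0|3
R(1,3) f=1→J1  4|1|3
P(3,2) f=1→J1  4|2|3
PS(2,0) f=2→J2  4|2|4
M = 3(4−1)−2·2−4 = 9−4−4 = 1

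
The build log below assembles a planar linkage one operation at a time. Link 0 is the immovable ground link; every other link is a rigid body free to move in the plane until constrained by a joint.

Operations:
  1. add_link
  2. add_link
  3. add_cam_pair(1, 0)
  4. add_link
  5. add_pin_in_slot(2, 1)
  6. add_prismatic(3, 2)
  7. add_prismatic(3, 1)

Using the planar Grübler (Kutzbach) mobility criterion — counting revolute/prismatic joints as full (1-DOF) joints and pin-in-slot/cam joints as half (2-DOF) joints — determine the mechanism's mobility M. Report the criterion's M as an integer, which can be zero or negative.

M = 3

link 0 = ground. State L|J1|J2 = 1|0|0
+link1  2|0|0
+link2  3|0|0
C(1,0) f=2→J2  3|0|1
+link3  4|0|1
PS(2,1) f=2→J2  4|0|2
P(3,2) f=1→J1  4|1|2
P(3,1) f=1→J1  4|2|2
M = 3(4−1)−2·2−2 = 9−4−2 = 3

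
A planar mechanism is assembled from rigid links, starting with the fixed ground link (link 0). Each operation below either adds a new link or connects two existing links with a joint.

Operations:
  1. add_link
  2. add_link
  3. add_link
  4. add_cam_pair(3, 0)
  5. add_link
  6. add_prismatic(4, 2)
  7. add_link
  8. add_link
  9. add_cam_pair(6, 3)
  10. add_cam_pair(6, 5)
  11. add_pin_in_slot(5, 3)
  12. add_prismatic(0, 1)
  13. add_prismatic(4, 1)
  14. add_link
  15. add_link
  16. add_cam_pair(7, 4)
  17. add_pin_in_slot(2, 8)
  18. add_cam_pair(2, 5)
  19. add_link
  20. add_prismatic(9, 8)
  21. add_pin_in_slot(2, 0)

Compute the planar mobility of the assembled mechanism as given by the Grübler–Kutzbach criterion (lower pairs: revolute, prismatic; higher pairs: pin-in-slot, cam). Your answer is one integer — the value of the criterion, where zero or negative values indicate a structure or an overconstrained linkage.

link 0 = ground. State L|J1|J2 = 1|0|0
+link1  2|0|0
+link2  3|0|0
+link3  4|0|0
C(3,0) f=2→J2  4|0|1
+link4  5|0|1
P(4,2) f=1→J1  5|1|1
+link5  6|1|1
+link6  7|1|1
C(6,3) f=2→J2  7|1|2
C(6,5) f=2→J2  7|1|3
PS(5,3) f=2→J2  7|1|4
P(0,1) f=1→J1  7|2|4
P(4,1) f=1→J1  7|3|4
+link7  8|3|4
+link8  9|3|4
C(7,4) f=2→J2  9|3|5
PS(2,8) f=2→J2  9|3|6
C(2,5) f=2→J2  9|3|7
+link9  10|3|7
P(9,8) f=1→J1  10|4|7
PS(2,0) f=2→J2  10|4|8
M = 3(10−1)−2·4−8 = 27−8−8 = 11

M = 11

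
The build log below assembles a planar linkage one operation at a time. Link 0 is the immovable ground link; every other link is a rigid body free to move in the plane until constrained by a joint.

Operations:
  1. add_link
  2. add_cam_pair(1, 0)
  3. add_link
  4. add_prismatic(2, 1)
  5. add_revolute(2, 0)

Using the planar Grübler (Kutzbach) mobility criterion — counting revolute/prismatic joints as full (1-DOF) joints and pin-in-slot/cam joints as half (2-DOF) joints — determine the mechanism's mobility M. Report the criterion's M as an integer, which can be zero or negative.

ground; <1,0,0>
#1 <2,0,0>
C:1↔0 J2 <2,0,1>
#2 <3,0,1>
P:2↔1 J1 <3,1,1>
R:2↔0 J1 <3,2,1>
3×2 − 2×2 − 1×1 = 1

M = 1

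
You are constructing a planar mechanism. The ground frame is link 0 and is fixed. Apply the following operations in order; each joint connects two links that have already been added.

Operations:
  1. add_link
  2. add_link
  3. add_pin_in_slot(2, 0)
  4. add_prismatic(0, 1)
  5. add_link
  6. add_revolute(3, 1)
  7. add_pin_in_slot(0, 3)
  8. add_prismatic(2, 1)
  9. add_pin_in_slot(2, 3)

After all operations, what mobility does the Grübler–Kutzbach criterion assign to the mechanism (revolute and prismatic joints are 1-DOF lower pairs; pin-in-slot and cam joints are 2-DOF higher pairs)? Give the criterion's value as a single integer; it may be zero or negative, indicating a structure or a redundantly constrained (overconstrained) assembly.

M = 0

link 0 = ground. State L|J1|J2 = 1|0|0
+link1  2|0|0
+link2  3|0|0
PS(2,0) f=2→J2  3|0|1
P(0,1) f=1→J1  3|1|1
+link3  4|1|1
R(3,1) f=1→J1  4|2|1
PS(0,3) f=2→J2  4|2|2
P(2,1) f=1→J1  4|3|2
PS(2,3) f=2→J2  4|3|3
M = 3(4−1)−2·3−3 = 9−6−3 = 0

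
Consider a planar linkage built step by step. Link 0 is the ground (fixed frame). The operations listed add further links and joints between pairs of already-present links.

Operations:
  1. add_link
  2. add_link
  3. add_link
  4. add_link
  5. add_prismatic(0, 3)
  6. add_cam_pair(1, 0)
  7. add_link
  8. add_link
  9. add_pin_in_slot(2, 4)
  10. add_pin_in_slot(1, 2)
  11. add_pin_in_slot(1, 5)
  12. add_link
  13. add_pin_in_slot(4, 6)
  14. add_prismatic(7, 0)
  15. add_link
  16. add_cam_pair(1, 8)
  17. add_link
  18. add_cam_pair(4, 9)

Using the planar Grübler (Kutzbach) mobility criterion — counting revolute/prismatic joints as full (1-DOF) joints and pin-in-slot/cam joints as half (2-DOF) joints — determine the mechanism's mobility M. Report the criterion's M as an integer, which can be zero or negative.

M = 16

[1;0;0] (link 0 is ground)
L+ [2;0;0]
L+ [3;0;0]
L+ [4;0;0]
L+ [5;0;0]
P(0,3)∈J1 [5;1;0]
C(1,0)∈J2 [5;1;1]
L+ [6;1;1]
L+ [7;1;1]
PS(2,4)∈J2 [7;1;2]
PS(1,2)∈J2 [7;1;3]
PS(1,5)∈J2 [7;1;4]
L+ [8;1;4]
PS(4,6)∈J2 [8;1;5]
P(7,0)∈J1 [8;2;5]
L+ [9;2;5]
C(1,8)∈J2 [9;2;6]
L+ [10;2;6]
C(4,9)∈J2 [10;2;7]
mobility = 27 − 4 − 7 = 16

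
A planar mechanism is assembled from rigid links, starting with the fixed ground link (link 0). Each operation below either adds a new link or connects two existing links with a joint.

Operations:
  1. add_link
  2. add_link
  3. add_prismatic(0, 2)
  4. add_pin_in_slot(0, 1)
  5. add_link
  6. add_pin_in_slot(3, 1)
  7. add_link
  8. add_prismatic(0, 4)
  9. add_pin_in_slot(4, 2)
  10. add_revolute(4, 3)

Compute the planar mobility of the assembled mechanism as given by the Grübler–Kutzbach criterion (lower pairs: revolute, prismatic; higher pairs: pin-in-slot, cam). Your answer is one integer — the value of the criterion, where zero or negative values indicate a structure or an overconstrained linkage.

L=1 J1=0 J2=0
add link → L=2 J1=0 J2=0
add link → L=3 J1=0 J2=0
P@0,2 dof=1 J1 → L=3 J1=1 J2=0
PS@0,1 dof=2 J2 → L=3 J1=1 J2=1
add link → L=4 J1=1 J2=1
PS@3,1 dof=2 J2 → L=4 J1=1 J2=2
add link → L=5 J1=1 J2=2
P@0,4 dof=1 J1 → L=5 J1=2 J2=2
PS@4,2 dof=2 J2 → L=5 J1=2 J2=3
R@4,3 dof=1 J1 → L=5 J1=3 J2=3
M=3(L−1)−2J1−J2=3·4−2·3−3=3

M = 3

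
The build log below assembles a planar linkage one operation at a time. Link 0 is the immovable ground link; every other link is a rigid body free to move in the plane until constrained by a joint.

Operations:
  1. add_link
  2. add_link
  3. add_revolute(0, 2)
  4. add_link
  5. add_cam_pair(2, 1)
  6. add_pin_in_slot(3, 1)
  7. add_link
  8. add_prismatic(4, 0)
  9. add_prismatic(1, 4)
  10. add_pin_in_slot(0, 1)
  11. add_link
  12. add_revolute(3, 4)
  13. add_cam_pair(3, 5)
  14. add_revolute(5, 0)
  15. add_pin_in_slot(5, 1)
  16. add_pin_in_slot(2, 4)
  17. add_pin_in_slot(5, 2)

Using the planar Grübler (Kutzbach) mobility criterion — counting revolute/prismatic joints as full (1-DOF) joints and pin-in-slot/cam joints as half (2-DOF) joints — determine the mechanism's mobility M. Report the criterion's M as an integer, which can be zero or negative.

M = -2

link 0 = ground. State L|J1|J2 = 1|0|0
+link1  2|0|0
+link2  3|0|0
R(0,2) f=1→J1  3|1|0
+link3  4|1|0
C(2,1) f=2→J2  4|1|1
PS(3,1) f=2→J2  4|1|2
+link4  5|1|2
P(4,0) f=1→J1  5|2|2
P(1,4) f=1→J1  5|3|2
PS(0,1) f=2→J2  5|3|3
+link5  6|3|3
R(3,4) f=1→J1  6|4|3
C(3,5) f=2→J2  6|4|4
R(5,0) f=1→J1  6|5|4
PS(5,1) f=2→J2  6|5|5
PS(2,4) f=2→J2  6|5|6
PS(5,2) f=2→J2  6|5|7
M = 3(6−1)−2·5−7 = 15−10−7 = -2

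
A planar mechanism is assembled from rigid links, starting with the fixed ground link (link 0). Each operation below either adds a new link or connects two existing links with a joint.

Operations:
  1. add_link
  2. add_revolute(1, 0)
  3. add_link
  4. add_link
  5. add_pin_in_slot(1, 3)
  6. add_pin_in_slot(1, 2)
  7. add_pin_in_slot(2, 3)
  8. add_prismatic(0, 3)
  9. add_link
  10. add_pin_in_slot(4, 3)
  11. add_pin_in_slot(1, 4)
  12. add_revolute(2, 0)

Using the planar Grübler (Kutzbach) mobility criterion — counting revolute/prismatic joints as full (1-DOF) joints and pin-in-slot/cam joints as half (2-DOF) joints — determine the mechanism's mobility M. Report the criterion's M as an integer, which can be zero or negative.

ground; <1,0,0>
#1 <2,0,0>
R:1↔0 J1 <2,1,0>
#2 <3,1,0>
#3 <4,1,0>
PS:1↔3 J2 <4,1,1>
PS:1↔2 J2 <4,1,2>
PS:2↔3 J2 <4,1,3>
P:0↔3 J1 <4,2,3>
#4 <5,2,3>
PS:4↔3 J2 <5,2,4>
PS:1↔4 J2 <5,2,5>
R:2↔0 J1 <5,3,5>
3×4 − 2×3 − 1×5 = 1

M = 1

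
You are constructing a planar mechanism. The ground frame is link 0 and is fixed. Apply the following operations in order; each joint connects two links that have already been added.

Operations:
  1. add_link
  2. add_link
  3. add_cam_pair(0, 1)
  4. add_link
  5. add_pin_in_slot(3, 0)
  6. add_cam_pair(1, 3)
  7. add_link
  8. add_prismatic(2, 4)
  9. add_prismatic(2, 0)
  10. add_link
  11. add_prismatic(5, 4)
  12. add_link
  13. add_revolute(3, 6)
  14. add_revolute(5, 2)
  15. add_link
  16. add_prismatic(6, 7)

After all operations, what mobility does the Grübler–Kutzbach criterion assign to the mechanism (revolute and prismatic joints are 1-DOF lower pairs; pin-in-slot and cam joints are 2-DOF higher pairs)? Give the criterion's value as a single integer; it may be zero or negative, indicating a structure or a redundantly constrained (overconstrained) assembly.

M = 6

link 0 = ground. State L|J1|J2 = 1|0|0
+link1  2|0|0
+link2  3|0|0
C(0,1) f=2→J2  3|0|1
+link3  4|0|1
PS(3,0) f=2→J2  4|0|2
C(1,3) f=2→J2  4|0|3
+link4  5|0|3
P(2,4) f=1→J1  5|1|3
P(2,0) f=1→J1  5|2|3
+link5  6|2|3
P(5,4) f=1→J1  6|3|3
+link6  7|3|3
R(3,6) f=1→J1  7|4|3
R(5,2) f=1→J1  7|5|3
+link7  8|5|3
P(6,7) f=1→J1  8|6|3
M = 3(8−1)−2·6−3 = 21−12−3 = 6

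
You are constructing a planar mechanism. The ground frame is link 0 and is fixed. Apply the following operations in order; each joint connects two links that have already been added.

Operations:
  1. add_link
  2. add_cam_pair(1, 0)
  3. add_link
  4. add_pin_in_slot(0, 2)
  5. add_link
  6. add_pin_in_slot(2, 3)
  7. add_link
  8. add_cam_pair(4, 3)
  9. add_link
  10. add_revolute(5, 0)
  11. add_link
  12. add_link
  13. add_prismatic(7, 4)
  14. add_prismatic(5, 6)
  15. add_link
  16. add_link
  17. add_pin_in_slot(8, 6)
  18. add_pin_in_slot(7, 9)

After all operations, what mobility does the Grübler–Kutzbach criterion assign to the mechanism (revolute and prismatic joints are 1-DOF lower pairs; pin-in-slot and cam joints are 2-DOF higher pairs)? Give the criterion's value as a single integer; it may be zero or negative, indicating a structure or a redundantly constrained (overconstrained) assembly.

L=1 J1=0 J2=0
add link → L=2 J1=0 J2=0
C@1,0 dof=2 J2 → L=2 J1=0 J2=1
add link → L=3 J1=0 J2=1
PS@0,2 dof=2 J2 → L=3 J1=0 J2=2
add link → L=4 J1=0 J2=2
PS@2,3 dof=2 J2 → L=4 J1=0 J2=3
add link → L=5 J1=0 J2=3
C@4,3 dof=2 J2 → L=5 J1=0 J2=4
add link → L=6 J1=0 J2=4
R@5,0 dof=1 J1 → L=6 J1=1 J2=4
add link → L=7 J1=1 J2=4
add link → L=8 J1=1 J2=4
P@7,4 dof=1 J1 → L=8 J1=2 J2=4
P@5,6 dof=1 J1 → L=8 J1=3 J2=4
add link → L=9 J1=3 J2=4
add link → L=10 J1=3 J2=4
PS@8,6 dof=2 J2 → L=10 J1=3 J2=5
PS@7,9 dof=2 J2 → L=10 J1=3 J2=6
M=3(L−1)−2J1−J2=3·9−2·3−6=15

M = 15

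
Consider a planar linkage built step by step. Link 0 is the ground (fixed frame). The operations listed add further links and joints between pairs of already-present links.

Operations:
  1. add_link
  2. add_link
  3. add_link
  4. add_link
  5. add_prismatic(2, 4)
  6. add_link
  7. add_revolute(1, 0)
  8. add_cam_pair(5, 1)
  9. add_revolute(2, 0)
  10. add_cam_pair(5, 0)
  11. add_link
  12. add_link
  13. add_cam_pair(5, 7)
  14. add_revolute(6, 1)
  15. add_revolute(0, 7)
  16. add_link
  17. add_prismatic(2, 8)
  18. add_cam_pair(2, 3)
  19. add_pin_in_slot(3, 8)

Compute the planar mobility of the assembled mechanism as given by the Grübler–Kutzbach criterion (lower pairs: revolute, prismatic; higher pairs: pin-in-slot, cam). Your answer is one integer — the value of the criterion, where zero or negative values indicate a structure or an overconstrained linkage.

M = 7

link 0 = ground. State L|J1|J2 = 1|0|0
+link1  2|0|0
+link2  3|0|0
+link3  4|0|0
+link4  5|0|0
P(2,4) f=1→J1  5|1|0
+link5  6|1|0
R(1,0) f=1→J1  6|2|0
C(5,1) f=2→J2  6|2|1
R(2,0) f=1→J1  6|3|1
C(5,0) f=2→J2  6|3|2
+link6  7|3|2
+link7  8|3|2
C(5,7) f=2→J2  8|3|3
R(6,1) f=1→J1  8|4|3
R(0,7) f=1→J1  8|5|3
+link8  9|5|3
P(2,8) f=1→J1  9|6|3
C(2,3) f=2→J2  9|6|4
PS(3,8) f=2→J2  9|6|5
M = 3(9−1)−2·6−5 = 24−12−5 = 7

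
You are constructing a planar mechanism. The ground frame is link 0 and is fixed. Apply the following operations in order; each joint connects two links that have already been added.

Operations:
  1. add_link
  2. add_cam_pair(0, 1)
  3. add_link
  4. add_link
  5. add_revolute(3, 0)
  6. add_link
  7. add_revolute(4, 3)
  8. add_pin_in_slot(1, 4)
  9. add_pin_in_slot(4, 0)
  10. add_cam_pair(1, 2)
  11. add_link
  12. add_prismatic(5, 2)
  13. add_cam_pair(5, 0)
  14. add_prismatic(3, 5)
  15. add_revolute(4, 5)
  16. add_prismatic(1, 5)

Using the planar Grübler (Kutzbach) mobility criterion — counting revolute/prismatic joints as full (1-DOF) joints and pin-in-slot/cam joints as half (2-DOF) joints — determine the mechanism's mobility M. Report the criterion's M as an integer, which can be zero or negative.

M = -2

(L,J1,J2)=(1,0,0); link0 fixed
link1: (2,0,0)
C 0-1 [J2]: (2,0,1)
link2: (3,0,1)
link3: (4,0,1)
R 3-0 [J1]: (4,1,1)
link4: (5,1,1)
R 4-3 [J1]: (5,2,1)
PS 1-4 [J2]: (5,2,2)
PS 4-0 [J2]: (5,2,3)
C 1-2 [J2]: (5,2,4)
link5: (6,2,4)
P 5-2 [J1]: (6,3,4)
C 5-0 [J2]: (6,3,5)
P 3-5 [J1]: (6,4,5)
R 4-5 [J1]: (6,5,5)
P 1-5 [J1]: (6,6,5)
Grübler: 3·5 − 2·6 − 5 = -2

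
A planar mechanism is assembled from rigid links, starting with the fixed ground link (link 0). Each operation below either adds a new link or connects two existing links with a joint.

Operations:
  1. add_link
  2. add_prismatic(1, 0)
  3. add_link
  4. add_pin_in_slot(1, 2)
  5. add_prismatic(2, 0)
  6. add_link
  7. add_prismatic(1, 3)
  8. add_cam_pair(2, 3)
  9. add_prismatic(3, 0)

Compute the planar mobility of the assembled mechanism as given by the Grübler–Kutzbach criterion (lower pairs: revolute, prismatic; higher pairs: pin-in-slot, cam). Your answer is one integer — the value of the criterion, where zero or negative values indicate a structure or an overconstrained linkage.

ground; <1,0,0>
#1 <2,0,0>
P:1↔0 J1 <2,1,0>
#2 <3,1,0>
PS:1↔2 J2 <3,1,1>
P:2↔0 J1 <3,2,1>
#3 <4,2,1>
P:1↔3 J1 <4,3,1>
C:2↔3 J2 <4,3,2>
P:3↔0 J1 <4,4,2>
3×3 − 2×4 − 1×2 = -1

M = -1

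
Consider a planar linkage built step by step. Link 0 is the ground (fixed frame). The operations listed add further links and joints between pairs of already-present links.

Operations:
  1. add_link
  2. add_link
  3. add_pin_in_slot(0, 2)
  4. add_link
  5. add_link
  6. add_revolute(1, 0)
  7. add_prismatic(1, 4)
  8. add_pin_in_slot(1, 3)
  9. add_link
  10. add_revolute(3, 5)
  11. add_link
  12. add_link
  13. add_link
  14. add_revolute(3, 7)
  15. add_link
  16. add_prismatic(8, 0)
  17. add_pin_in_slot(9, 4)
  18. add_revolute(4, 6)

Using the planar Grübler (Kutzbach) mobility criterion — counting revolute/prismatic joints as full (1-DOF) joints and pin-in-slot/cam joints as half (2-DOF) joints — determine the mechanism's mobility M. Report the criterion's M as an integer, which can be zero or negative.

M = 12

[1;0;0] (link 0 is ground)
L+ [2;0;0]
L+ [3;0;0]
PS(0,2)∈J2 [3;0;1]
L+ [4;0;1]
L+ [5;0;1]
R(1,0)∈J1 [5;1;1]
P(1,4)∈J1 [5;2;1]
PS(1,3)∈J2 [5;2;2]
L+ [6;2;2]
R(3,5)∈J1 [6;3;2]
L+ [7;3;2]
L+ [8;3;2]
L+ [9;3;2]
R(3,7)∈J1 [9;4;2]
L+ [10;4;2]
P(8,0)∈J1 [10;5;2]
PS(9,4)∈J2 [10;5;3]
R(4,6)∈J1 [10;6;3]
mobility = 27 − 12 − 3 = 12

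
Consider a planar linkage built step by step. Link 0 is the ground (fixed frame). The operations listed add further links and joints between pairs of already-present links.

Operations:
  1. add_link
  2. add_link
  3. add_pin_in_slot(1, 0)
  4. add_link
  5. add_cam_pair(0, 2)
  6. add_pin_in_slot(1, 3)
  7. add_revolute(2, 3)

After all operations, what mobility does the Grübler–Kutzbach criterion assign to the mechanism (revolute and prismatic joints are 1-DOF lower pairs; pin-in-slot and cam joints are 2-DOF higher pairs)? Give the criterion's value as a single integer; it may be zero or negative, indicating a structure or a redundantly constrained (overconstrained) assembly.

L=1 J1=0 J2=0
add link → L=2 J1=0 J2=0
add link → L=3 J1=0 J2=0
PS@1,0 dof=2 J2 → L=3 J1=0 J2=1
add link → L=4 J1=0 J2=1
C@0,2 dof=2 J2 → L=4 J1=0 J2=2
PS@1,3 dof=2 J2 → L=4 J1=0 J2=3
R@2,3 dof=1 J1 → L=4 J1=1 J2=3
M=3(L−1)−2J1−J2=3·3−2·1−3=4

M = 4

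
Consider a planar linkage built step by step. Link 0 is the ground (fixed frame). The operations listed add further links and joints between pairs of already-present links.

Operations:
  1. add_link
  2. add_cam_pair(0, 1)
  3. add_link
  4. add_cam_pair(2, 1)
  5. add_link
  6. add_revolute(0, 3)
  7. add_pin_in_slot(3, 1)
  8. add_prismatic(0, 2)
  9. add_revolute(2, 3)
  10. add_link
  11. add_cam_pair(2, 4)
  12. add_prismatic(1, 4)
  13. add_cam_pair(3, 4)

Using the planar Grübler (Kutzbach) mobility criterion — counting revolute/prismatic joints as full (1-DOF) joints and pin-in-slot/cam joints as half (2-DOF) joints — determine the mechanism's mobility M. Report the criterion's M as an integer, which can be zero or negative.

L=1 J1=0 J2=0
add link → L=2 J1=0 J2=0
C@0,1 dof=2 J2 → L=2 J1=0 J2=1
add link → L=3 J1=0 J2=1
C@2,1 dof=2 J2 → L=3 J1=0 J2=2
add link → L=4 J1=0 J2=2
R@0,3 dof=1 J1 → L=4 J1=1 J2=2
PS@3,1 dof=2 J2 → L=4 J1=1 J2=3
P@0,2 dof=1 J1 → L=4 J1=2 J2=3
R@2,3 dof=1 J1 → L=4 J1=3 J2=3
add link → L=5 J1=3 J2=3
C@2,4 dof=2 J2 → L=5 J1=3 J2=4
P@1,4 dof=1 J1 → L=5 J1=4 J2=4
C@3,4 dof=2 J2 → L=5 J1=4 J2=5
M=3(L−1)−2J1−J2=3·4−2·4−5=-1

M = -1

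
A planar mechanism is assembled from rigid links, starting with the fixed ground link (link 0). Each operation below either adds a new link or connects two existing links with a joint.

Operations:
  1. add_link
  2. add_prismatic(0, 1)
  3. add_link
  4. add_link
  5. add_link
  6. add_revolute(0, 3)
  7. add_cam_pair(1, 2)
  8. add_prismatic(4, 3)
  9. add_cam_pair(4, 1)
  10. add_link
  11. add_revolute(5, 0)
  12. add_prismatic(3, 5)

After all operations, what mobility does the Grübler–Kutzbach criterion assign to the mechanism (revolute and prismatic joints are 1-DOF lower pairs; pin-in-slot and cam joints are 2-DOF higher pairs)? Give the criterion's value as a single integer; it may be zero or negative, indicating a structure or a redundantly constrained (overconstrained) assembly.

ground; <1,0,0>
#1 <2,0,0>
P:0↔1 J1 <2,1,0>
#2 <3,1,0>
#3 <4,1,0>
#4 <5,1,0>
R:0↔3 J1 <5,2,0>
C:1↔2 J2 <5,2,1>
P:4↔3 J1 <5,3,1>
C:4↔1 J2 <5,3,2>
#5 <6,3,2>
R:5↔0 J1 <6,4,2>
P:3↔5 J1 <6,5,2>
3×5 − 2×5 − 1×2 = 3

M = 3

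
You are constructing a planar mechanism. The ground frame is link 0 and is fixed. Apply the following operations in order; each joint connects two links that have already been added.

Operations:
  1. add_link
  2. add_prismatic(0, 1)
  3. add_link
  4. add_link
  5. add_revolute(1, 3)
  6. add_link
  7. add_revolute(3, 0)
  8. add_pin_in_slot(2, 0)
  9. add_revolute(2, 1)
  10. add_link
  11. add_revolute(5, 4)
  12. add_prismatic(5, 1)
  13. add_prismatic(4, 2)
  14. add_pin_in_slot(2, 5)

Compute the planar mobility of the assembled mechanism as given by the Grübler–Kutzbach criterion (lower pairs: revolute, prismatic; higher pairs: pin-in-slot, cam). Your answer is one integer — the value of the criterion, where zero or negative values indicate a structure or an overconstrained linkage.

M = -1

link 0 = ground. State L|J1|J2 = 1|0|0
+link1  2|0|0
P(0,1) f=1→J1  2|1|0
+link2  3|1|0
+link3  4|1|0
R(1,3) f=1→J1  4|2|0
+link4  5|2|0
R(3,0) f=1→J1  5|3|0
PS(2,0) f=2→J2  5|3|1
R(2,1) f=1→J1  5|4|1
+link5  6|4|1
R(5,4) f=1→J1  6|5|1
P(5,1) f=1→J1  6|6|1
P(4,2) f=1→J1  6|7|1
PS(2,5) f=2→J2  6|7|2
M = 3(6−1)−2·7−2 = 15−14−2 = -1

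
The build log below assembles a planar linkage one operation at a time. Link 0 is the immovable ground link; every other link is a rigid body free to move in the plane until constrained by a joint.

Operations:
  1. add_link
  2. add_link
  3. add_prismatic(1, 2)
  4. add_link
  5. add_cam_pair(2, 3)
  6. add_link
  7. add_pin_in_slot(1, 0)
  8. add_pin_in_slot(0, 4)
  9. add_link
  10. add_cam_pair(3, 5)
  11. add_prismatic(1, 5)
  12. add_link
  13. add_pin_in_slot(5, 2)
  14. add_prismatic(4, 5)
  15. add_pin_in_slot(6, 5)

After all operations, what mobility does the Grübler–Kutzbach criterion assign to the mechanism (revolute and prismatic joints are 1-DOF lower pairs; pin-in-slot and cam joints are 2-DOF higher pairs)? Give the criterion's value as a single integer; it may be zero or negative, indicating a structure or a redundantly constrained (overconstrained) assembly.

M = 6

L=1 J1=0 J2=0
add link → L=2 J1=0 J2=0
add link → L=3 J1=0 J2=0
P@1,2 dof=1 J1 → L=3 J1=1 J2=0
add link → L=4 J1=1 J2=0
C@2,3 dof=2 J2 → L=4 J1=1 J2=1
add link → L=5 J1=1 J2=1
PS@1,0 dof=2 J2 → L=5 J1=1 J2=2
PS@0,4 dof=2 J2 → L=5 J1=1 J2=3
add link → L=6 J1=1 J2=3
C@3,5 dof=2 J2 → L=6 J1=1 J2=4
P@1,5 dof=1 J1 → L=6 J1=2 J2=4
add link → L=7 J1=2 J2=4
PS@5,2 dof=2 J2 → L=7 J1=2 J2=5
P@4,5 dof=1 J1 → L=7 J1=3 J2=5
PS@6,5 dof=2 J2 → L=7 J1=3 J2=6
M=3(L−1)−2J1−J2=3·6−2·3−6=6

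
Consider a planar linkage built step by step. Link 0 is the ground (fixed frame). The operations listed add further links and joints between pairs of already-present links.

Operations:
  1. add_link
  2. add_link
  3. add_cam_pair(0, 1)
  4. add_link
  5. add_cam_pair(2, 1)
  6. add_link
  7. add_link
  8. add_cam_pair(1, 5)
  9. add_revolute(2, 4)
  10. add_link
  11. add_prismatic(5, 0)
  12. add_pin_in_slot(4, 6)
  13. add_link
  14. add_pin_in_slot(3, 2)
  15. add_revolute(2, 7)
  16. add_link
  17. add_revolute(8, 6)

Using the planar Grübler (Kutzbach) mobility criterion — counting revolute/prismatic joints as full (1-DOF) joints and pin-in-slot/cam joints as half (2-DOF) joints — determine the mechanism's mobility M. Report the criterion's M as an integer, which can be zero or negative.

M = 11

L=1 J1=0 J2=0
add link → L=2 J1=0 J2=0
add link → L=3 J1=0 J2=0
C@0,1 dof=2 J2 → L=3 J1=0 J2=1
add link → L=4 J1=0 J2=1
C@2,1 dof=2 J2 → L=4 J1=0 J2=2
add link → L=5 J1=0 J2=2
add link → L=6 J1=0 J2=2
C@1,5 dof=2 J2 → L=6 J1=0 J2=3
R@2,4 dof=1 J1 → L=6 J1=1 J2=3
add link → L=7 J1=1 J2=3
P@5,0 dof=1 J1 → L=7 J1=2 J2=3
PS@4,6 dof=2 J2 → L=7 J1=2 J2=4
add link → L=8 J1=2 J2=4
PS@3,2 dof=2 J2 → L=8 J1=2 J2=5
R@2,7 dof=1 J1 → L=8 J1=3 J2=5
add link → L=9 J1=3 J2=5
R@8,6 dof=1 J1 → L=9 J1=4 J2=5
M=3(L−1)−2J1−J2=3·8−2·4−5=11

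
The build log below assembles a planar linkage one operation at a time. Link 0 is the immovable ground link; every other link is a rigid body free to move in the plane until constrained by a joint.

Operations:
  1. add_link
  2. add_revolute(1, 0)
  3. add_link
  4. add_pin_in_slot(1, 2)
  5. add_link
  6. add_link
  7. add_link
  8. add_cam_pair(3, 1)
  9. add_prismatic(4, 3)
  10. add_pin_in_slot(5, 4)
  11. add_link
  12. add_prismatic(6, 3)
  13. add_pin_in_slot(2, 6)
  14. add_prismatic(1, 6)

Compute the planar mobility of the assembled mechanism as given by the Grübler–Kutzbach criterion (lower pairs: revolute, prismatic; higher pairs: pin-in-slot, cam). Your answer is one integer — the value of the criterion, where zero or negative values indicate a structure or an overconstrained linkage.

M = 6

(L,J1,J2)=(1,0,0); link0 fixed
link1: (2,0,0)
R 1-0 [J1]: (2,1,0)
link2: (3,1,0)
PS 1-2 [J2]: (3,1,1)
link3: (4,1,1)
link4: (5,1,1)
link5: (6,1,1)
C 3-1 [J2]: (6,1,2)
P 4-3 [J1]: (6,2,2)
PS 5-4 [J2]: (6,2,3)
link6: (7,2,3)
P 6-3 [J1]: (7,3,3)
PS 2-6 [J2]: (7,3,4)
P 1-6 [J1]: (7,4,4)
Grübler: 3·6 − 2·4 − 4 = 6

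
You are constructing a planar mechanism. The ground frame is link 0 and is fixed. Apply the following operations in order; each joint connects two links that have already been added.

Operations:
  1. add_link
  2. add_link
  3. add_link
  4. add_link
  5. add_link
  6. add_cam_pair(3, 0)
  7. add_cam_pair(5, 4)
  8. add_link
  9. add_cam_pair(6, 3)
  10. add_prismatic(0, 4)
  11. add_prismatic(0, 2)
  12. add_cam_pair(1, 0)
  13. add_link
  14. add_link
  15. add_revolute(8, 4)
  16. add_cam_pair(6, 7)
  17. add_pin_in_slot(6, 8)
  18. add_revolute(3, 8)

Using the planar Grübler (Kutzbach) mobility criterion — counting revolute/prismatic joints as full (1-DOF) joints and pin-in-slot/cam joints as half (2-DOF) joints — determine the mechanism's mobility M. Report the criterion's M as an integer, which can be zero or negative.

[1;0;0] (link 0 is ground)
L+ [2;0;0]
L+ [3;0;0]
L+ [4;0;0]
L+ [5;0;0]
L+ [6;0;0]
C(3,0)∈J2 [6;0;1]
C(5,4)∈J2 [6;0;2]
L+ [7;0;2]
C(6,3)∈J2 [7;0;3]
P(0,4)∈J1 [7;1;3]
P(0,2)∈J1 [7;2;3]
C(1,0)∈J2 [7;2;4]
L+ [8;2;4]
L+ [9;2;4]
R(8,4)∈J1 [9;3;4]
C(6,7)∈J2 [9;3;5]
PS(6,8)∈J2 [9;3;6]
R(3,8)∈J1 [9;4;6]
mobility = 24 − 8 − 6 = 10

M = 10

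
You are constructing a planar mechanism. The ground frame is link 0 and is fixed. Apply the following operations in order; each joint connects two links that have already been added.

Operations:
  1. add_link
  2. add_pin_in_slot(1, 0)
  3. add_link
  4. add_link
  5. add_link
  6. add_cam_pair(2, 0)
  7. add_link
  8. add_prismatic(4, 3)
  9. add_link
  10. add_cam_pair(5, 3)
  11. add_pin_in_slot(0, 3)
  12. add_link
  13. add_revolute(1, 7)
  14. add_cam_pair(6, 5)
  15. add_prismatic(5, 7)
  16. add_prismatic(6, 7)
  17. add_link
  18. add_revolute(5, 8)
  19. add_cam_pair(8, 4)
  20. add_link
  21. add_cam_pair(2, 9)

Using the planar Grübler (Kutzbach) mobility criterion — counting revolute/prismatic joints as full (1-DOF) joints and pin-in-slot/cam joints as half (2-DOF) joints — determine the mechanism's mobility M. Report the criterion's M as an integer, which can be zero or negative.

M = 10

ground; <1,0,0>
#1 <2,0,0>
PS:1↔0 J2 <2,0,1>
#2 <3,0,1>
#3 <4,0,1>
#4 <5,0,1>
C:2↔0 J2 <5,0,2>
#5 <6,0,2>
P:4↔3 J1 <6,1,2>
#6 <7,1,2>
C:5↔3 J2 <7,1,3>
PS:0↔3 J2 <7,1,4>
#7 <8,1,4>
R:1↔7 J1 <8,2,4>
C:6↔5 J2 <8,2,5>
P:5↔7 J1 <8,3,5>
P:6↔7 J1 <8,4,5>
#8 <9,4,5>
R:5↔8 J1 <9,5,5>
C:8↔4 J2 <9,5,6>
#9 <10,5,6>
C:2↔9 J2 <10,5,7>
3×9 − 2×5 − 1×7 = 10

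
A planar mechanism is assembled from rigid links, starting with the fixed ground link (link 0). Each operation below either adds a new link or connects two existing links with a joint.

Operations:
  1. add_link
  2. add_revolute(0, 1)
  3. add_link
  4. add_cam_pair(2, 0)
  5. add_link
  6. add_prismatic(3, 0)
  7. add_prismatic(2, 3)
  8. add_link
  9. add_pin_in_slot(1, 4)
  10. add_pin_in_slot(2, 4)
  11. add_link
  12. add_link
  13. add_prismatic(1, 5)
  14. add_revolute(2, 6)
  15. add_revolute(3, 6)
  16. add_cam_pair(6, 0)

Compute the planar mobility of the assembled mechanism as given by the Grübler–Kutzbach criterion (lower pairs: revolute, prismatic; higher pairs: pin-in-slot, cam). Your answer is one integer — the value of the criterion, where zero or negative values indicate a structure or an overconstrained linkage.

(L,J1,J2)=(1,0,0); link0 fixed
link1: (2,0,0)
R 0-1 [J1]: (2,1,0)
link2: (3,1,0)
C 2-0 [J2]: (3,1,1)
link3: (4,1,1)
P 3-0 [J1]: (4,2,1)
P 2-3 [J1]: (4,3,1)
link4: (5,3,1)
PS 1-4 [J2]: (5,3,2)
PS 2-4 [J2]: (5,3,3)
link5: (6,3,3)
link6: (7,3,3)
P 1-5 [J1]: (7,4,3)
R 2-6 [J1]: (7,5,3)
R 3-6 [J1]: (7,6,3)
C 6-0 [J2]: (7,6,4)
Grübler: 3·6 − 2·6 − 4 = 2

M = 2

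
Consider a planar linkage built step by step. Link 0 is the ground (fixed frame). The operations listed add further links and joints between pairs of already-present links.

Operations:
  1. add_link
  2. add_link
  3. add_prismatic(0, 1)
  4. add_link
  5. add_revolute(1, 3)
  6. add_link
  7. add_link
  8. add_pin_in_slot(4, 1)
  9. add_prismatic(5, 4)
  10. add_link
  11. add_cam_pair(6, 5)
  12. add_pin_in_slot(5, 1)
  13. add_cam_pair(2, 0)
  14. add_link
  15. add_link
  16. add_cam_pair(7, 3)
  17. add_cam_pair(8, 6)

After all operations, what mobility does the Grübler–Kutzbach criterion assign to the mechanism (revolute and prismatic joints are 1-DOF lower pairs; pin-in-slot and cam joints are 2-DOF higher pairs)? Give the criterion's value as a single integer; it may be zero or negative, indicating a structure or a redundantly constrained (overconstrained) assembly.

M = 12

ground; <1,0,0>
#1 <2,0,0>
#2 <3,0,0>
P:0↔1 J1 <3,1,0>
#3 <4,1,0>
R:1↔3 J1 <4,2,0>
#4 <5,2,0>
#5 <6,2,0>
PS:4↔1 J2 <6,2,1>
P:5↔4 J1 <6,3,1>
#6 <7,3,1>
C:6↔5 J2 <7,3,2>
PS:5↔1 J2 <7,3,3>
C:2↔0 J2 <7,3,4>
#7 <8,3,4>
#8 <9,3,4>
C:7↔3 J2 <9,3,5>
C:8↔6 J2 <9,3,6>
3×8 − 2×3 − 1×6 = 12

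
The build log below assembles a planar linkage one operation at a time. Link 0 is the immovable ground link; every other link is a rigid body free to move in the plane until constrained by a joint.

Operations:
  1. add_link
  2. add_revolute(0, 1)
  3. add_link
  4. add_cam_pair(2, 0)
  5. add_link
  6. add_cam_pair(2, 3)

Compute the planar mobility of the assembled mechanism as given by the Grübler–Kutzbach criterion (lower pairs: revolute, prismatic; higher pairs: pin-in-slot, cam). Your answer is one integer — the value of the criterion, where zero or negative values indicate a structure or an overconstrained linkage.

M = 5

[1;0;0] (link 0 is ground)
L+ [2;0;0]
R(0,1)∈J1 [2;1;0]
L+ [3;1;0]
C(2,0)∈J2 [3;1;1]
L+ [4;1;1]
C(2,3)∈J2 [4;1;2]
mobility = 9 − 2 − 2 = 5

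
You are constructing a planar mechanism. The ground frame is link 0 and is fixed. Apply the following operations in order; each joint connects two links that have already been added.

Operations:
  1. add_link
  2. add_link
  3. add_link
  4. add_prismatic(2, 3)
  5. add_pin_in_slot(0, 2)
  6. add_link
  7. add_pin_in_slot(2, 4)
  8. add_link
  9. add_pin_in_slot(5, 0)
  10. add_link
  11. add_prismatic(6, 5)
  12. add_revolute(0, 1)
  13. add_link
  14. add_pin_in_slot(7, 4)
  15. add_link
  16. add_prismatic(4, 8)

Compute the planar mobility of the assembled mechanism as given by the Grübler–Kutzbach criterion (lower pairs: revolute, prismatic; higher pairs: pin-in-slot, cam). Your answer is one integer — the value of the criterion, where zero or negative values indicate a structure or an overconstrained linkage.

L=1 J1=0 J2=0
add link → L=2 J1=0 J2=0
add link → L=3 J1=0 J2=0
add link → L=4 J1=0 J2=0
P@2,3 dof=1 J1 → L=4 J1=1 J2=0
PS@0,2 dof=2 J2 → L=4 J1=1 J2=1
add link → L=5 J1=1 J2=1
PS@2,4 dof=2 J2 → L=5 J1=1 J2=2
add link → L=6 J1=1 J2=2
PS@5,0 dof=2 J2 → L=6 J1=1 J2=3
add link → L=7 J1=1 J2=3
P@6,5 dof=1 J1 → L=7 J1=2 J2=3
R@0,1 dof=1 J1 → L=7 J1=3 J2=3
add link → L=8 J1=3 J2=3
PS@7,4 dof=2 J2 → L=8 J1=3 J2=4
add link → L=9 J1=3 J2=4
P@4,8 dof=1 J1 → L=9 J1=4 J2=4
M=3(L−1)−2J1−J2=3·8−2·4−4=12

M = 12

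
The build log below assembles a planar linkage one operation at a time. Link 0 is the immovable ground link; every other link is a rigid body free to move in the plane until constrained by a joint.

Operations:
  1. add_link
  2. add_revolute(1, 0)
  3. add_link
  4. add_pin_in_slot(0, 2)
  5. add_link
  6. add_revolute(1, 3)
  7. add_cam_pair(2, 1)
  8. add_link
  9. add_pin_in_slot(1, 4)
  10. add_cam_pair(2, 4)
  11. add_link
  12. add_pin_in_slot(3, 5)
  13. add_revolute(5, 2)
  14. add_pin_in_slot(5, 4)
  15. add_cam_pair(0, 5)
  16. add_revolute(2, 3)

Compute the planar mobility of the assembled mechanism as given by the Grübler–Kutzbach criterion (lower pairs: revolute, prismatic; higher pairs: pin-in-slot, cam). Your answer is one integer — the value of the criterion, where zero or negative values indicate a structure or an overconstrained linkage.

(L,J1,J2)=(1,0,0); link0 fixed
link1: (2,0,0)
R 1-0 [J1]: (2,1,0)
link2: (3,1,0)
PS 0-2 [J2]: (3,1,1)
link3: (4,1,1)
R 1-3 [J1]: (4,2,1)
C 2-1 [J2]: (4,2,2)
link4: (5,2,2)
PS 1-4 [J2]: (5,2,3)
C 2-4 [J2]: (5,2,4)
link5: (6,2,4)
PS 3-5 [J2]: (6,2,5)
R 5-2 [J1]: (6,3,5)
PS 5-4 [J2]: (6,3,6)
C 0-5 [J2]: (6,3,7)
R 2-3 [J1]: (6,4,7)
Grübler: 3·5 − 2·4 − 7 = 0

M = 0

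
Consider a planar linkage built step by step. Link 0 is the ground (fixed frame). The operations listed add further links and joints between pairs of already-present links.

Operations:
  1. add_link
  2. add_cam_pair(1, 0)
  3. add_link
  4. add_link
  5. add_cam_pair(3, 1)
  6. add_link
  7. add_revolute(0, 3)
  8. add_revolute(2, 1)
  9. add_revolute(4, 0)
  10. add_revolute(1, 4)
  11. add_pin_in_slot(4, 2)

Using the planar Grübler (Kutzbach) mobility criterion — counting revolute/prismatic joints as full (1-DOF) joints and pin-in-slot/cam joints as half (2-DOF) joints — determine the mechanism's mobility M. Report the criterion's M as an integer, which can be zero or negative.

M = 1

L=1 J1=0 J2=0
add link → L=2 J1=0 J2=0
C@1,0 dof=2 J2 → L=2 J1=0 J2=1
add link → L=3 J1=0 J2=1
add link → L=4 J1=0 J2=1
C@3,1 dof=2 J2 → L=4 J1=0 J2=2
add link → L=5 J1=0 J2=2
R@0,3 dof=1 J1 → L=5 J1=1 J2=2
R@2,1 dof=1 J1 → L=5 J1=2 J2=2
R@4,0 dof=1 J1 → L=5 J1=3 J2=2
R@1,4 dof=1 J1 → L=5 J1=4 J2=2
PS@4,2 dof=2 J2 → L=5 J1=4 J2=3
M=3(L−1)−2J1−J2=3·4−2·4−3=1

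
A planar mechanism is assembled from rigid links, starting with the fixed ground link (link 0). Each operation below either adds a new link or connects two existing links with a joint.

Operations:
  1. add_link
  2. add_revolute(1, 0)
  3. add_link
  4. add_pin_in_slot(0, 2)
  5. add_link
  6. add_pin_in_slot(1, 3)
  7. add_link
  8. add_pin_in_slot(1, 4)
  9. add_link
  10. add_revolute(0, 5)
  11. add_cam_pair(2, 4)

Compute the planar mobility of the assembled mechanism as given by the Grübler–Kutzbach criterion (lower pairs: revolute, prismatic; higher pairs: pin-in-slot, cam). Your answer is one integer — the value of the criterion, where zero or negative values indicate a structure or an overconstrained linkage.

M = 7

(L,J1,J2)=(1,0,0); link0 fixed
link1: (2,0,0)
R 1-0 [J1]: (2,1,0)
link2: (3,1,0)
PS 0-2 [J2]: (3,1,1)
link3: (4,1,1)
PS 1-3 [J2]: (4,1,2)
link4: (5,1,2)
PS 1-4 [J2]: (5,1,3)
link5: (6,1,3)
R 0-5 [J1]: (6,2,3)
C 2-4 [J2]: (6,2,4)
Grübler: 3·5 − 2·2 − 4 = 7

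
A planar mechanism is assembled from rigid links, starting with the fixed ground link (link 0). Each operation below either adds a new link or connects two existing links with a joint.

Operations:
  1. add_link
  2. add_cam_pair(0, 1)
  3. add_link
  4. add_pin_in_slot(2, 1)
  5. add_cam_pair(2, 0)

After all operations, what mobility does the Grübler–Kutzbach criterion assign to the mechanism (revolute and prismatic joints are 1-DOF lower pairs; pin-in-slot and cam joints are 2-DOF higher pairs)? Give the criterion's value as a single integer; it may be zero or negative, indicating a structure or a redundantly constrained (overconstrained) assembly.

ground; <1,0,0>
#1 <2,0,0>
C:0↔1 J2 <2,0,1>
#2 <3,0,1>
PS:2↔1 J2 <3,0,2>
C:2↔0 J2 <3,0,3>
3×2 − 2×0 − 1×3 = 3

M = 3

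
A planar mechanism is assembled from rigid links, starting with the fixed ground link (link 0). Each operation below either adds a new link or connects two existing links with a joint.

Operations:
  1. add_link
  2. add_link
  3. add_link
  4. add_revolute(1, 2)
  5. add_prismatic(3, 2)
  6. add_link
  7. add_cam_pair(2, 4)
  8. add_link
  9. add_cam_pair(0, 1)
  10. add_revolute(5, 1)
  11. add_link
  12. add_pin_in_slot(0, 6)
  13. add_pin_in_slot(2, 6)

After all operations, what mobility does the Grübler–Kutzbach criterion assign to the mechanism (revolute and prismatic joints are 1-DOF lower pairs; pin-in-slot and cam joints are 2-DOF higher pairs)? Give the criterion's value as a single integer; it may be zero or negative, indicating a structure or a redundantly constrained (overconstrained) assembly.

M = 8

[1;0;0] (link 0 is ground)
L+ [2;0;0]
L+ [3;0;0]
L+ [4;0;0]
R(1,2)∈J1 [4;1;0]
P(3,2)∈J1 [4;2;0]
L+ [5;2;0]
C(2,4)∈J2 [5;2;1]
L+ [6;2;1]
C(0,1)∈J2 [6;2;2]
R(5,1)∈J1 [6;3;2]
L+ [7;3;2]
PS(0,6)∈J2 [7;3;3]
PS(2,6)∈J2 [7;3;4]
mobility = 18 − 6 − 4 = 8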